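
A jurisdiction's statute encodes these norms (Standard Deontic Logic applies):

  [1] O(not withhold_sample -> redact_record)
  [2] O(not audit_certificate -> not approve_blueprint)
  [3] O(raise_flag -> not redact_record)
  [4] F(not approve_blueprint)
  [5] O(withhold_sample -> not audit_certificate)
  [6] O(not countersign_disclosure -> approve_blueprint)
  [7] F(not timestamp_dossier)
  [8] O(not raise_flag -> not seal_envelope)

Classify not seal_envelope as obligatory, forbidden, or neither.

Premise 4 is F(not approve_blueprint), i.e. O(approve_blueprint).
Premise 2, O(not audit_certificate -> not approve_blueprint), contraposes to O(approve_blueprint -> audit_certificate); with O(approve_blueprint) we get O(audit_certificate).
Premise 5, O(withhold_sample -> not audit_certificate), contraposes to O(audit_certificate -> not withhold_sample); with O(audit_certificate) we get O(not withhold_sample).
Premise 1 is O(not withhold_sample -> redact_record); since O(not withhold_sample), deontic closure gives O(redact_record).
The contrapositive of premise 3 (O(raise_flag -> not redact_record)) is O(redact_record -> not raise_flag), and O(redact_record) is already established, so O(not raise_flag).
Applying K to premise 8 (O(not raise_flag -> not seal_envelope)) and O(not raise_flag) yields O(not seal_envelope).
Premises 6, 7 do not contribute to this derivation.
Hence not seal_envelope is obligatory.

Obligatory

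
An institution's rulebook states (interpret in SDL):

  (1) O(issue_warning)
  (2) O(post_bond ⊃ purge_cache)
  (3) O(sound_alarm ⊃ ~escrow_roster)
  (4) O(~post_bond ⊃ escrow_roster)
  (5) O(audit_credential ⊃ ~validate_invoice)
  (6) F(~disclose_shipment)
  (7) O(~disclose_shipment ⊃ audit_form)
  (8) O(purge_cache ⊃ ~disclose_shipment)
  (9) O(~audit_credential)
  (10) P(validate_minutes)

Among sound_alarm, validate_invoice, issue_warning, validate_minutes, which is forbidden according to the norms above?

Premise 6 is F(~disclose_shipment), i.e. O(disclose_shipment).
The contrapositive of premise 8 (O(purge_cache ⊃ ~disclose_shipment)) is O(disclose_shipment ⊃ ~purge_cache), and O(disclose_shipment) is already established, so O(~purge_cache).
Premise 2, O(post_bond ⊃ purge_cache), contraposes to O(~purge_cache ⊃ ~post_bond); with O(~purge_cache) we get O(~post_bond).
Premise 4 is O(~post_bond ⊃ escrow_roster); since O(~post_bond), deontic closure gives O(escrow_roster).
Premise 3, O(sound_alarm ⊃ ~escrow_roster), contraposes to O(escrow_roster ⊃ ~sound_alarm); with O(escrow_roster) we get O(~sound_alarm).
So O(~sound_alarm) holds, i.e. sound_alarm is forbidden. None of the other listed options is forbidden under the premises.

sound_alarm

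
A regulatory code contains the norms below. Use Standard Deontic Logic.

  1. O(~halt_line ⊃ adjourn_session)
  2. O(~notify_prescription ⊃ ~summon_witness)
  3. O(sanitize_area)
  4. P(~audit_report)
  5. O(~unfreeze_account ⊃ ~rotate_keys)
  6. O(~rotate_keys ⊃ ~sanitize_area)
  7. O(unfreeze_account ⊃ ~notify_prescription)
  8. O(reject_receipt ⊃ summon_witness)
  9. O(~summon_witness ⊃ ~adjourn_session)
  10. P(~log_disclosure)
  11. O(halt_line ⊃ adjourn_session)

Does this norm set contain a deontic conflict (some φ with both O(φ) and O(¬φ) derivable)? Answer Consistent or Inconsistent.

Premises 1 and 11 cover both cases: O(~halt_line ⊃ adjourn_session) and O(halt_line ⊃ adjourn_session). Since ~halt_line ∨ halt_line is a tautology, O(adjourn_session) follows.
The contrapositive of premise 9 (O(~summon_witness ⊃ ~adjourn_session)) is O(adjourn_session ⊃ summon_witness), and O(adjourn_session) is already established, so O(summon_witness).
Premise 2 is O(~notify_prescription ⊃ ~summon_witness); contrapositively O(summon_witness ⊃ notify_prescription). Since O(summon_witness) holds, K gives O(notify_prescription).
Premise 7, O(unfreeze_account ⊃ ~notify_prescription), contraposes to O(notify_prescription ⊃ ~unfreeze_account); with O(notify_prescription) we get O(~unfreeze_account).
Applying K to premise 5 (O(~unfreeze_account ⊃ ~rotate_keys)) and O(~unfreeze_account) yields O(~rotate_keys).
From O(~rotate_keys) and premise 6, O(~rotate_keys ⊃ ~sanitize_area), we obtain O(~sanitize_area).
However, premise 3 gives O(sanitize_area).
We now have both O(~sanitize_area) and O(sanitize_area) — sanitize_area is simultaneously obligatory and forbidden, violating the D-axiom.

Inconsistent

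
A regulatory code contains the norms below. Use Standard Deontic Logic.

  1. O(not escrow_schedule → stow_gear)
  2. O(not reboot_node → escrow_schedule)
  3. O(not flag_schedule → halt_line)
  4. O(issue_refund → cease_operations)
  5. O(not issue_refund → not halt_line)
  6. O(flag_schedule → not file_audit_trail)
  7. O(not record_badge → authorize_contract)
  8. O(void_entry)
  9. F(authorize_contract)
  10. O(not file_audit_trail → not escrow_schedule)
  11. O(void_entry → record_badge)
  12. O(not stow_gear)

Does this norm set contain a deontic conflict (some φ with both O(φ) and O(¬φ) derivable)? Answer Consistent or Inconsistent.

Consistent

Premise 7 is O(not record_badge → authorize_contract), but O(not record_badge) is not derivable from the premises, so it does not yield O(authorize_contract).
So O(authorize_contract) is not derivable, and the apparent clash with O(not authorize_contract) does not arise.
A world satisfying every obligation exists (e.g. authorize_contract=false, cease_operations=true, escrow_schedule=true, file_audit_trail=true, flag_schedule=false, halt_line=true, issue_refund=true, reboot_node=false, record_badge=true, stow_gear=false, void_entry=true); no atom is both obligatory and forbidden, so the set is consistent.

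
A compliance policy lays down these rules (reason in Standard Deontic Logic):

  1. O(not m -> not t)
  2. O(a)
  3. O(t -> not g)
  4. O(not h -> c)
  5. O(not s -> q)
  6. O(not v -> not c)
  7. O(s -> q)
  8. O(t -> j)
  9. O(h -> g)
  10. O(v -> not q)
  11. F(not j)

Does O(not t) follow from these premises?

Yes

By case analysis on s: premise 7 gives O(s -> q) and premise 5 gives O(not s -> q), so O(q) either way.
Premise 10 is O(v -> not q); contrapositively O(q -> not v). Since O(q) holds, K gives O(not v).
Premise 6 is O(not v -> not c); since O(not v), deontic closure gives O(not c).
The contrapositive of premise 4 (O(not h -> c)) is O(not c -> h), and O(not c) is already established, so O(h).
With premise 9, O(h -> g), the K-axiom yields O(g).
Premise 3 is O(t -> not g); contrapositively O(g -> not t). Since O(g) holds, K gives O(not t).
Premises 1, 2, 8, 11 do not contribute to this derivation.
So O(not t) follows.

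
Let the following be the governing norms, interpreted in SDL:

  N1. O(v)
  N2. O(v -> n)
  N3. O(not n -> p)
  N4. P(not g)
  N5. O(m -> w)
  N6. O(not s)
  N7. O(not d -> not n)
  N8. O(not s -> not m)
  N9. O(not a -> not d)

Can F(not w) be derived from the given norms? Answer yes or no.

No

Premise 5 is O(m -> w), but O(m) is not derivable from the premises, so it does not yield O(w).
No other premise forces O(w). An ideal world satisfying every premise can still have not w true, so F(not w) is not derivable.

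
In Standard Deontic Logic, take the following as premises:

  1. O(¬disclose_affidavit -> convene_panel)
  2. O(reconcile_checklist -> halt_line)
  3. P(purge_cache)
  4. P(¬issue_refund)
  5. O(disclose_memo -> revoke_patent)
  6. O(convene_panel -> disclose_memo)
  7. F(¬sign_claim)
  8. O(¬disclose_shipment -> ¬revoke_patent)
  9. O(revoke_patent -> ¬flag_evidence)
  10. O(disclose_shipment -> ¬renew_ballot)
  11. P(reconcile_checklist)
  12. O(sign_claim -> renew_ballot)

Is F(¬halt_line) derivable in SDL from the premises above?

No

Premise 2 is O(reconcile_checklist -> halt_line), but O(reconcile_checklist) is not derivable from the premises (the permission P(reconcile_checklist) asserts only ¬O(¬reconcile_checklist), not O(reconcile_checklist)), so it does not yield O(halt_line).
No other premise forces O(halt_line). An ideal world satisfying every premise can still have ¬halt_line true, so F(¬halt_line) is not derivable.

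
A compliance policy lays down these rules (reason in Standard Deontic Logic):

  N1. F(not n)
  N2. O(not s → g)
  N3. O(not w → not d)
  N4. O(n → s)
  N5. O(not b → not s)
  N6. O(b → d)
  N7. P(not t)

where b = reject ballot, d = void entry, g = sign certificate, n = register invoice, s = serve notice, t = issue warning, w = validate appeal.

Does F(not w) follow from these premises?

F(not n) at premise 1 means O(n).
With premise 4, O(n → s), the K-axiom yields O(s).
Premise 5 is O(not b → not s); contrapositively O(s → b). Since O(s) holds, K gives O(b).
From O(b) and premise 6, O(b → d), we obtain O(d).
Premise 3, O(not w → not d), contraposes to O(d → w); with O(d) we get O(w).
Premises 2, 7 do not contribute to this derivation.
So O(w) holds, i.e. F(not w). The claim follows.

Yes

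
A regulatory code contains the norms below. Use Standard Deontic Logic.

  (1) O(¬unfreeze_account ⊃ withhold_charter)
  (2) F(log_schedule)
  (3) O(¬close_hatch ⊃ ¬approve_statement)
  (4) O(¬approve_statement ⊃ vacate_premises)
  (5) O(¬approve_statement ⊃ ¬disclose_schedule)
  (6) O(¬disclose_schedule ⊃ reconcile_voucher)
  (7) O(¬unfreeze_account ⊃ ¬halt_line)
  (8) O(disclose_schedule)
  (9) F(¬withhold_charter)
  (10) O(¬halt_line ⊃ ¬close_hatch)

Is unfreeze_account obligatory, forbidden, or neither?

From premise 8 we have O(disclose_schedule).
Premise 5 is O(¬approve_statement ⊃ ¬disclose_schedule); contrapositively O(disclose_schedule ⊃ approve_statement). Since O(disclose_schedule) holds, K gives O(approve_statement).
Premise 3 is O(¬close_hatch ⊃ ¬approve_statement); contrapositively O(approve_statement ⊃ close_hatch). Since O(approve_statement) holds, K gives O(close_hatch).
Premise 10, O(¬halt_line ⊃ ¬close_hatch), contraposes to O(close_hatch ⊃ halt_line); with O(close_hatch) we get O(halt_line).
Premise 7, O(¬unfreeze_account ⊃ ¬halt_line), contraposes to O(halt_line ⊃ unfreeze_account); with O(halt_line) we get O(unfreeze_account).
Premises 1, 2, 4, 6, 9 do not contribute to this derivation.
Hence unfreeze_account is obligatory.

Obligatory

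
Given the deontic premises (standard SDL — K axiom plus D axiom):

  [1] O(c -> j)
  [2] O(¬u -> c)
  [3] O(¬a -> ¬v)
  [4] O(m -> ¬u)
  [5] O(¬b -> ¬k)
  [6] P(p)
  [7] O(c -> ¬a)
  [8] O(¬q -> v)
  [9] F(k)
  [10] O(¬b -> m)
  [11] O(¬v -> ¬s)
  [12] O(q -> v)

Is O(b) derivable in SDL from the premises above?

Premises 8 and 12 cover both cases: O(¬q -> v) and O(q -> v). Since ¬q ∨ q is a tautology, O(v) follows.
The contrapositive of premise 3 (O(¬a -> ¬v)) is O(v -> a), and O(v) is already established, so O(a).
The contrapositive of premise 7 (O(c -> ¬a)) is O(a -> ¬c), and O(a) is already established, so O(¬c).
Premise 2, O(¬u -> c), contraposes to O(¬c -> u); with O(¬c) we get O(u).
Premise 4 is O(m -> ¬u); contrapositively O(u -> ¬m). Since O(u) holds, K gives O(¬m).
Premise 10, O(¬b -> m), contraposes to O(¬m -> b); with O(¬m) we get O(b).
Premises 1, 5, 6, 9, 11 do not contribute to this derivation.
So O(b) follows.

Yes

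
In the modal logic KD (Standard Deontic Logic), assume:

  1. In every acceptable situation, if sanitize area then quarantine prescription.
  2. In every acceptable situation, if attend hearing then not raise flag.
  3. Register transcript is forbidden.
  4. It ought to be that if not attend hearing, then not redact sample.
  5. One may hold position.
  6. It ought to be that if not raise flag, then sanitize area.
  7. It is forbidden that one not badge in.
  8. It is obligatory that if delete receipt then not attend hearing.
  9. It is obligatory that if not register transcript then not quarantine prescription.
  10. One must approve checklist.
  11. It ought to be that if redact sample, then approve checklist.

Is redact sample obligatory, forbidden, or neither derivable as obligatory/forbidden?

Premise 3, F(register_transcript), is equivalent to O(¬register_transcript).
From O(¬register_transcript) and premise 9, O(¬register_transcript → ¬quarantine_prescription), we obtain O(¬quarantine_prescription).
Premise 1 is O(sanitize_area → quarantine_prescription); contrapositively O(¬quarantine_prescription → ¬sanitize_area). Since O(¬quarantine_prescription) holds, K gives O(¬sanitize_area).
The contrapositive of premise 6 (O(¬raise_flag → sanitize_area)) is O(¬sanitize_area → raise_flag), and O(¬sanitize_area) is already established, so O(raise_flag).
The contrapositive of premise 2 (O(attend_hearing → ¬raise_flag)) is O(raise_flag → ¬attend_hearing), and O(raise_flag) is already established, so O(¬attend_hearing).
From O(¬attend_hearing) and premise 4, O(¬attend_hearing → ¬redact_sample), we obtain O(¬redact_sample).
Premises 5, 7, 8, 10, 11 do not contribute to this derivation.
Thus O(¬redact_sample), which is F(redact_sample): redact_sample is forbidden.

Forbidden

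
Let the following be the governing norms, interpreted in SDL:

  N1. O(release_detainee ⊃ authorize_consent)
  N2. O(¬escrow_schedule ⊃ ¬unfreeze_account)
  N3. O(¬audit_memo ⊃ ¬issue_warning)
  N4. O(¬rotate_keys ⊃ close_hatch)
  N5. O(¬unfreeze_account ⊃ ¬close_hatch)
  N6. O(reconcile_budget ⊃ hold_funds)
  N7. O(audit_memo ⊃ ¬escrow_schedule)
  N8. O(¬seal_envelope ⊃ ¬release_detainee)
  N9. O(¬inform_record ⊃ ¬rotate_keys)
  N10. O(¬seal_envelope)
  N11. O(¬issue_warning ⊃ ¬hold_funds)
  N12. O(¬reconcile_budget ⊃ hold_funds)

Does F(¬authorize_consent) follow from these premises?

No

Premise 1 is O(release_detainee ⊃ authorize_consent), but O(release_detainee) is not derivable from the premises, so it does not yield O(authorize_consent).
No other premise forces O(authorize_consent). An ideal world satisfying every premise can still have ¬authorize_consent true, so F(¬authorize_consent) is not derivable.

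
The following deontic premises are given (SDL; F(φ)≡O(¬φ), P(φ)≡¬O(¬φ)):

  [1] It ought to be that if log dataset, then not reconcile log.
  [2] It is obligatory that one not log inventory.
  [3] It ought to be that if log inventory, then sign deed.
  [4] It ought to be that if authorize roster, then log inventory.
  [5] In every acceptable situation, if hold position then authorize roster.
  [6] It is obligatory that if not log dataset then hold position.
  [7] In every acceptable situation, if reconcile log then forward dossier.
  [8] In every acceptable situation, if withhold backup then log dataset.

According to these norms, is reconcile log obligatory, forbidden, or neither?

Premise 2 gives O(¬log_inventory).
Premise 4 is O(authorize_roster → log_inventory); contrapositively O(¬log_inventory → ¬authorize_roster). Since O(¬log_inventory) holds, K gives O(¬authorize_roster).
The contrapositive of premise 5 (O(hold_position → authorize_roster)) is O(¬authorize_roster → ¬hold_position), and O(¬authorize_roster) is already established, so O(¬hold_position).
The contrapositive of premise 6 (O(¬log_dataset → hold_position)) is O(¬hold_position → log_dataset), and O(¬hold_position) is already established, so O(log_dataset).
Applying K to premise 1 (O(log_dataset → ¬reconcile_log)) and O(log_dataset) yields O(¬reconcile_log).
Premises 3, 7, 8 do not contribute to this derivation.
Thus O(¬reconcile_log), which is F(reconcile_log): reconcile_log is forbidden.

Forbidden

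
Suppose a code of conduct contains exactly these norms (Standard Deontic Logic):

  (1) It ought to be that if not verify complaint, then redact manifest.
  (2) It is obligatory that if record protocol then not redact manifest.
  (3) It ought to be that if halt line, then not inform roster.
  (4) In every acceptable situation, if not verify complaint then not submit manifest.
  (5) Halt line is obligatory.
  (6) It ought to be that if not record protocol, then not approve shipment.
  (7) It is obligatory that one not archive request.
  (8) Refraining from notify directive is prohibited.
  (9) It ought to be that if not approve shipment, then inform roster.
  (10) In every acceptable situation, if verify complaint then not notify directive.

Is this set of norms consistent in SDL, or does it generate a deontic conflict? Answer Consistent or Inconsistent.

Inconsistent

Premise 5 states O(halt_line) outright.
Applying K to premise 3 (O(halt_line → ¬inform_roster)) and O(halt_line) yields O(¬inform_roster).
Premise 9 is O(¬approve_shipment → inform_roster); contrapositively O(¬inform_roster → approve_shipment). Since O(¬inform_roster) holds, K gives O(approve_shipment).
Premise 6, O(¬record_protocol → ¬approve_shipment), contraposes to O(approve_shipment → record_protocol); with O(approve_shipment) we get O(record_protocol).
From O(record_protocol) and premise 2, O(record_protocol → ¬redact_manifest), we obtain O(¬redact_manifest).
The contrapositive of premise 1 (O(¬verify_complaint → redact_manifest)) is O(¬redact_manifest → verify_complaint), and O(¬redact_manifest) is already established, so O(verify_complaint).
Applying K to premise 10 (O(verify_complaint → ¬notify_directive)) and O(verify_complaint) yields O(¬notify_directive).
However, F(¬notify_directive) at premise 8 amounts to O(notify_directive).
We now have both O(¬notify_directive) and O(notify_directive) — notify_directive is simultaneously obligatory and forbidden, violating the D-axiom.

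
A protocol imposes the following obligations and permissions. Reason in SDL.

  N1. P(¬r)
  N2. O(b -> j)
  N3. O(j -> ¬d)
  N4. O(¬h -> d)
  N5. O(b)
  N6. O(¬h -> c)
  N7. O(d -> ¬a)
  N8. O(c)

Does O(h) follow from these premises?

From premise 5 we have O(b).
Applying K to premise 2 (O(b -> j)) and O(b) yields O(j).
Applying K to premise 3 (O(j -> ¬d)) and O(j) yields O(¬d).
Premise 4, O(¬h -> d), contraposes to O(¬d -> h); with O(¬d) we get O(h).
Premises 1, 6, 7, 8 do not contribute to this derivation.
So O(h) follows.

Yes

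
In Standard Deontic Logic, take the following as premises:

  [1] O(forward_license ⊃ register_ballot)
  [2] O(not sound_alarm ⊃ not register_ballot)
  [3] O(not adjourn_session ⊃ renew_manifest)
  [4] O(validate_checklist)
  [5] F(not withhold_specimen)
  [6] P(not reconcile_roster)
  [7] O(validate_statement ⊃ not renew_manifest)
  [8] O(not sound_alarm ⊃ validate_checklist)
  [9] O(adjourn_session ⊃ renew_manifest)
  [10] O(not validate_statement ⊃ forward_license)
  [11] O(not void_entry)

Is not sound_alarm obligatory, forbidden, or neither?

Premises 3 and 9 cover both cases: O(not adjourn_session ⊃ renew_manifest) and O(adjourn_session ⊃ renew_manifest). Since not adjourn_session ∨ adjourn_session is a tautology, O(renew_manifest) follows.
Premise 7 is O(validate_statement ⊃ not renew_manifest); contrapositively O(renew_manifest ⊃ not validate_statement). Since O(renew_manifest) holds, K gives O(not validate_statement).
From O(not validate_statement) and premise 10, O(not validate_statement ⊃ forward_license), we obtain O(forward_license).
With premise 1, O(forward_license ⊃ register_ballot), the K-axiom yields O(register_ballot).
The contrapositive of premise 2 (O(not sound_alarm ⊃ not register_ballot)) is O(register_ballot ⊃ sound_alarm), and O(register_ballot) is already established, so O(sound_alarm).
Premises 4, 5, 6, 8, 11 do not contribute to this derivation.
Thus O(sound_alarm), which is F(not sound_alarm): not sound_alarm is forbidden.

Forbidden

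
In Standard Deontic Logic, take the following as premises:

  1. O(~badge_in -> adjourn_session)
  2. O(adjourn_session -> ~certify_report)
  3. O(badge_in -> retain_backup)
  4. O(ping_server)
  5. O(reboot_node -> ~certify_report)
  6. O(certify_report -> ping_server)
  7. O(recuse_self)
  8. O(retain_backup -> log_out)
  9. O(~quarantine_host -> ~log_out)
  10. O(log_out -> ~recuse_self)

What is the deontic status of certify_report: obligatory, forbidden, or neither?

Forbidden

From premise 7 we have O(recuse_self).
Premise 10 is O(log_out -> ~recuse_self); contrapositively O(recuse_self -> ~log_out). Since O(recuse_self) holds, K gives O(~log_out).
Premise 8, O(retain_backup -> log_out), contraposes to O(~log_out -> ~retain_backup); with O(~log_out) we get O(~retain_backup).
Premise 3 is O(badge_in -> retain_backup); contrapositively O(~retain_backup -> ~badge_in). Since O(~retain_backup) holds, K gives O(~badge_in).
Applying K to premise 1 (O(~badge_in -> adjourn_session)) and O(~badge_in) yields O(adjourn_session).
With premise 2, O(adjourn_session -> ~certify_report), the K-axiom yields O(~certify_report).
Premises 4, 5, 6, 9 do not contribute to this derivation.
Thus O(~certify_report), which is F(certify_report): certify_report is forbidden.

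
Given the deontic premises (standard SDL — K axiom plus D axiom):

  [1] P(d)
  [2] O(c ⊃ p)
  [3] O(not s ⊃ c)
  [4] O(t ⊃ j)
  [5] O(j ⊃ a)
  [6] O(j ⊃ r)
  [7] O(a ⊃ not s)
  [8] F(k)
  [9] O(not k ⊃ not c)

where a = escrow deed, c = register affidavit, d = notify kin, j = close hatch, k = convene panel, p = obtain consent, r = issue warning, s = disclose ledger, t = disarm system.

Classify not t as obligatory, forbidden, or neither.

Obligatory

F(k) at premise 8 means O(not k).
Premise 9 is O(not k ⊃ not c); since O(not k), deontic closure gives O(not c).
Premise 3 is O(not s ⊃ c); contrapositively O(not c ⊃ s). Since O(not c) holds, K gives O(s).
Premise 7, O(a ⊃ not s), contraposes to O(s ⊃ not a); with O(s) we get O(not a).
Premise 5, O(j ⊃ a), contraposes to O(not a ⊃ not j); with O(not a) we get O(not j).
Premise 4 is O(t ⊃ j); contrapositively O(not j ⊃ not t). Since O(not j) holds, K gives O(not t).
Premises 1, 2, 6 do not contribute to this derivation.
Hence not t is obligatory.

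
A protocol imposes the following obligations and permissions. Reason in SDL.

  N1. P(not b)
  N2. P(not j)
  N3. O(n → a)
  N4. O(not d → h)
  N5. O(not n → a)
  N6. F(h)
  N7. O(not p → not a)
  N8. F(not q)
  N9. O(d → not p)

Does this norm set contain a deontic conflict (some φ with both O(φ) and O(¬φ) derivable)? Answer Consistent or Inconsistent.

By case analysis on not n: premise 5 gives O(not n → a) and premise 3 gives O(n → a), so O(a) either way.
The contrapositive of premise 7 (O(not p → not a)) is O(a → p), and O(a) is already established, so O(p).
Premise 9 is O(d → not p); contrapositively O(p → not d). Since O(p) holds, K gives O(not d).
Applying K to premise 4 (O(not d → h)) and O(not d) yields O(h).
However, F(h) at premise 6 amounts to O(not h).
We now have both O(h) and O(not h) — h is simultaneously obligatory and forbidden, violating the D-axiom.

Inconsistent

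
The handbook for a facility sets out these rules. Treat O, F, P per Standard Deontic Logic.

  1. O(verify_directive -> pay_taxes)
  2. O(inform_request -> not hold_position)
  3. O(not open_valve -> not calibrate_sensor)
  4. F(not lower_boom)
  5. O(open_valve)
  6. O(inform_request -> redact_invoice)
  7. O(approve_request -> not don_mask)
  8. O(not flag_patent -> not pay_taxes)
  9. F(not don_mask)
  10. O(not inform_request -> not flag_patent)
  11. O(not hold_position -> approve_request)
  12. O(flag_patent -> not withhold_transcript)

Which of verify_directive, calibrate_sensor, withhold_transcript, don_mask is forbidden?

verify_directive

F(not don_mask) at premise 9 means O(don_mask).
Premise 7 is O(approve_request -> not don_mask); contrapositively O(don_mask -> not approve_request). Since O(don_mask) holds, K gives O(not approve_request).
Premise 11, O(not hold_position -> approve_request), contraposes to O(not approve_request -> hold_position); with O(not approve_request) we get O(hold_position).
The contrapositive of premise 2 (O(inform_request -> not hold_position)) is O(hold_position -> not inform_request), and O(hold_position) is already established, so O(not inform_request).
Applying K to premise 10 (O(not inform_request -> not flag_patent)) and O(not inform_request) yields O(not flag_patent).
From O(not flag_patent) and premise 8, O(not flag_patent -> not pay_taxes), we obtain O(not pay_taxes).
Premise 1 is O(verify_directive -> pay_taxes); contrapositively O(not pay_taxes -> not verify_directive). Since O(not pay_taxes) holds, K gives O(not verify_directive).
So O(not verify_directive) holds, i.e. verify_directive is forbidden. None of the other listed options is forbidden under the premises.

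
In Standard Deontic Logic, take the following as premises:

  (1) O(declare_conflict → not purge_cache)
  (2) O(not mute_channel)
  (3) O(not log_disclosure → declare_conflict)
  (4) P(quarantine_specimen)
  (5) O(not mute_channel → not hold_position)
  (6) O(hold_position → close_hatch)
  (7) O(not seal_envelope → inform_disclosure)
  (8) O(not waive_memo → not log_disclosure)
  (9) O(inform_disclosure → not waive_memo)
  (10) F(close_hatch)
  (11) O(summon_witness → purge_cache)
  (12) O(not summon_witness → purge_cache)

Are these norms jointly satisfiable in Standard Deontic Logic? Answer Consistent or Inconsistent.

Consistent

Premise 6 is O(hold_position → close_hatch), but O(hold_position) is not derivable from the premises, so it does not yield O(close_hatch).
So O(close_hatch) is not derivable, and the apparent clash with O(not close_hatch) does not arise.
A world satisfying every obligation exists (e.g. close_hatch=false, declare_conflict=false, hold_position=false, inform_disclosure=false, log_disclosure=true, mute_channel=false, purge_cache=true, quarantine_specimen=false, seal_envelope=true, summon_witness=false, waive_memo=true); no atom is both obligatory and forbidden, so the set is consistent.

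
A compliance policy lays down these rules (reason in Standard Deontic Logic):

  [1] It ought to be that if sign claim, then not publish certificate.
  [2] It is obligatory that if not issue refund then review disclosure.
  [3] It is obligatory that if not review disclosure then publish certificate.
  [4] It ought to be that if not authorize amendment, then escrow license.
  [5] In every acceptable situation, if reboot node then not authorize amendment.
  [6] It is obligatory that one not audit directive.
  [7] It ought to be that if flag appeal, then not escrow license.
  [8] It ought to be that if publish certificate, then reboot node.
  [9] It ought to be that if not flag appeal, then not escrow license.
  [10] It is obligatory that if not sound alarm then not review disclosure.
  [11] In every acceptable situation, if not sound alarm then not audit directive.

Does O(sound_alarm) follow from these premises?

Yes

Premises 7 and 9 are O(flag_appeal → ¬escrow_license) and O(¬flag_appeal → ¬escrow_license); every ideal world satisfies flag_appeal or ¬flag_appeal, so in either case ¬escrow_license holds — hence O(¬escrow_license).
The contrapositive of premise 4 (O(¬authorize_amendment → escrow_license)) is O(¬escrow_license → authorize_amendment), and O(¬escrow_license) is already established, so O(authorize_amendment).
Premise 5 is O(reboot_node → ¬authorize_amendment); contrapositively O(authorize_amendment → ¬reboot_node). Since O(authorize_amendment) holds, K gives O(¬reboot_node).
Premise 8 is O(publish_certificate → reboot_node); contrapositively O(¬reboot_node → ¬publish_certificate). Since O(¬reboot_node) holds, K gives O(¬publish_certificate).
Premise 3 is O(¬review_disclosure → publish_certificate); contrapositively O(¬publish_certificate → review_disclosure). Since O(¬publish_certificate) holds, K gives O(review_disclosure).
The contrapositive of premise 10 (O(¬sound_alarm → ¬review_disclosure)) is O(review_disclosure → sound_alarm), and O(review_disclosure) is already established, so O(sound_alarm).
Premises 1, 2, 6, 11 do not contribute to this derivation.
So O(sound_alarm) follows.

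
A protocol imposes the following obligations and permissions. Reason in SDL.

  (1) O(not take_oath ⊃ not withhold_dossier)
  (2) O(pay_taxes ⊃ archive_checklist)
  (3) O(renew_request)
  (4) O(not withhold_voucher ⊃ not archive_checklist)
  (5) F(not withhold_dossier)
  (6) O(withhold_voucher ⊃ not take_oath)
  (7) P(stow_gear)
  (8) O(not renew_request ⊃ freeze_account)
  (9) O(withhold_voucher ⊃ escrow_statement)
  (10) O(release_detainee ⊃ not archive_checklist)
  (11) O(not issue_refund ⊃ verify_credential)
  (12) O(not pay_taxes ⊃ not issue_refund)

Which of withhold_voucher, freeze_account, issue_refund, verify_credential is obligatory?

verify_credential

Premise 5, F(not withhold_dossier), is equivalent to O(withhold_dossier).
Premise 1 is O(not take_oath ⊃ not withhold_dossier); contrapositively O(withhold_dossier ⊃ take_oath). Since O(withhold_dossier) holds, K gives O(take_oath).
Premise 6 is O(withhold_voucher ⊃ not take_oath); contrapositively O(take_oath ⊃ not withhold_voucher). Since O(take_oath) holds, K gives O(not withhold_voucher).
Premise 4 is O(not withhold_voucher ⊃ not archive_checklist); since O(not withhold_voucher), deontic closure gives O(not archive_checklist).
The contrapositive of premise 2 (O(pay_taxes ⊃ archive_checklist)) is O(not archive_checklist ⊃ not pay_taxes), and O(not archive_checklist) is already established, so O(not pay_taxes).
Applying K to premise 12 (O(not pay_taxes ⊃ not issue_refund)) and O(not pay_taxes) yields O(not issue_refund).
Applying K to premise 11 (O(not issue_refund ⊃ verify_credential)) and O(not issue_refund) yields O(verify_credential).
So O(verify_credential) holds — verify_credential is obligatory. None of the other listed options is made obligatory by any chain of premises.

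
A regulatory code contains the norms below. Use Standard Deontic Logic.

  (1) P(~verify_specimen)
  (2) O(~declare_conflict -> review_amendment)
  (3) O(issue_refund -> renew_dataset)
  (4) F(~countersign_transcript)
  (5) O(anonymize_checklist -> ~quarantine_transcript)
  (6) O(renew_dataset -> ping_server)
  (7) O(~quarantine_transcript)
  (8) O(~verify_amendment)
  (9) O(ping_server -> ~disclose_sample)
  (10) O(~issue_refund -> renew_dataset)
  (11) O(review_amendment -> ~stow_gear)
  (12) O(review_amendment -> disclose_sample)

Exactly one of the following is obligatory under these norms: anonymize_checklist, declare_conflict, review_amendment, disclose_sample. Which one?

By case analysis on ~issue_refund: premise 10 gives O(~issue_refund -> renew_dataset) and premise 3 gives O(issue_refund -> renew_dataset), so O(renew_dataset) either way.
From O(renew_dataset) and premise 6, O(renew_dataset -> ping_server), we obtain O(ping_server).
Premise 9 is O(ping_server -> ~disclose_sample); since O(ping_server), deontic closure gives O(~disclose_sample).
Premise 12 is O(review_amendment -> disclose_sample); contrapositively O(~disclose_sample -> ~review_amendment). Since O(~disclose_sample) holds, K gives O(~review_amendment).
Premise 2 is O(~declare_conflict -> review_amendment); contrapositively O(~review_amendment -> declare_conflict). Since O(~review_amendment) holds, K gives O(declare_conflict).
So O(declare_conflict) holds — declare_conflict is obligatory. None of the other listed options is made obligatory by any chain of premises.

declare_conflict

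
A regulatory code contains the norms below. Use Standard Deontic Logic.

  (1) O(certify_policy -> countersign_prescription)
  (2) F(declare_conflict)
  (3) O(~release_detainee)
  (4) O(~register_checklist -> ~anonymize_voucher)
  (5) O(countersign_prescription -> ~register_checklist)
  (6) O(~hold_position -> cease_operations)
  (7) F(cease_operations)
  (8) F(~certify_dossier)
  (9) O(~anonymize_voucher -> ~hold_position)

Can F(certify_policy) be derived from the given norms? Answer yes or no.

Yes

F(cease_operations) at premise 7 means O(~cease_operations).
The contrapositive of premise 6 (O(~hold_position -> cease_operations)) is O(~cease_operations -> hold_position), and O(~cease_operations) is already established, so O(hold_position).
The contrapositive of premise 9 (O(~anonymize_voucher -> ~hold_position)) is O(hold_position -> anonymize_voucher), and O(hold_position) is already established, so O(anonymize_voucher).
The contrapositive of premise 4 (O(~register_checklist -> ~anonymize_voucher)) is O(anonymize_voucher -> register_checklist), and O(anonymize_voucher) is already established, so O(register_checklist).
The contrapositive of premise 5 (O(countersign_prescription -> ~register_checklist)) is O(register_checklist -> ~countersign_prescription), and O(register_checklist) is already established, so O(~countersign_prescription).
Premise 1 is O(certify_policy -> countersign_prescription); contrapositively O(~countersign_prescription -> ~certify_policy). Since O(~countersign_prescription) holds, K gives O(~certify_policy).
Premises 2, 3, 8 do not contribute to this derivation.
So O(~certify_policy) holds, i.e. F(certify_policy). The claim follows.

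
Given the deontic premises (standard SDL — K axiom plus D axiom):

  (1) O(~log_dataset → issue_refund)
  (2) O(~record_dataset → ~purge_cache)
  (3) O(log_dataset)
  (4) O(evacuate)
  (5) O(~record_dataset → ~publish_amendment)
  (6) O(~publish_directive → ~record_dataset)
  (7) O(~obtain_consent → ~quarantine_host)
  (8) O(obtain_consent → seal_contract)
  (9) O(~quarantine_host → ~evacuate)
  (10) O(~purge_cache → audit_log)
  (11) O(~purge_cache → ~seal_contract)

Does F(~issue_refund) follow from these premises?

Premise 1 is O(~log_dataset → issue_refund), but O(~log_dataset) is not derivable from the premises, so it does not yield O(issue_refund).
No other premise forces O(issue_refund). An ideal world satisfying every premise can still have ~issue_refund true, so F(~issue_refund) is not derivable.

No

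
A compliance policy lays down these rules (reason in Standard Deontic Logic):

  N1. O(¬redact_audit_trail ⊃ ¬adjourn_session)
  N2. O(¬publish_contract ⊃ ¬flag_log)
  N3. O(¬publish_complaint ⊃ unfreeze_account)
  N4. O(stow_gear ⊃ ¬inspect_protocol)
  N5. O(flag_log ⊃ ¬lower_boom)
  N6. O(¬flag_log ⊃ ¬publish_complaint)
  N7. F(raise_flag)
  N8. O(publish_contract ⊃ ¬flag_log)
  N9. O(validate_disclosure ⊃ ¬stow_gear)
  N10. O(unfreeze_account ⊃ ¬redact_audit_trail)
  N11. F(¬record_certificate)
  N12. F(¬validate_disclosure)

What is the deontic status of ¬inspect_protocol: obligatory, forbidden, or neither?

Premise 4 is O(stow_gear ⊃ ¬inspect_protocol), but O(stow_gear) is not derivable from the premises, so it does not yield O(¬inspect_protocol).
No premise or chain of K-axiom applications forces O(¬inspect_protocol), and none forces O(inspect_protocol). So ¬inspect_protocol is neither obligatory nor forbidden under these norms.

Neither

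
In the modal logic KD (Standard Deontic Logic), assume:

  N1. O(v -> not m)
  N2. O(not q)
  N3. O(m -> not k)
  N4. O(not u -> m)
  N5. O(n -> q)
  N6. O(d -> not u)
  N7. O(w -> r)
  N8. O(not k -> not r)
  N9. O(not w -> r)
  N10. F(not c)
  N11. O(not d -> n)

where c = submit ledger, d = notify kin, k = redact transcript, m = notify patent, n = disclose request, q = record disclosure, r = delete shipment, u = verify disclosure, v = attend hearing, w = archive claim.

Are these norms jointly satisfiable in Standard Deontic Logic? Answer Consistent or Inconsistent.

Inconsistent

Premises 7 and 9 are O(w -> r) and O(not w -> r); every ideal world satisfies w or not w, so in either case r holds — hence O(r).
Premise 8, O(not k -> not r), contraposes to O(r -> k); with O(r) we get O(k).
Premise 3, O(m -> not k), contraposes to O(k -> not m); with O(k) we get O(not m).
Premise 4 is O(not u -> m); contrapositively O(not m -> u). Since O(not m) holds, K gives O(u).
Premise 6, O(d -> not u), contraposes to O(u -> not d); with O(u) we get O(not d).
Premise 11 is O(not d -> n); since O(not d), deontic closure gives O(n).
From O(n) and premise 5, O(n -> q), we obtain O(q).
But premise 2 directly asserts O(not q).
We now have both O(q) and O(not q) — q is simultaneously obligatory and forbidden, violating the D-axiom.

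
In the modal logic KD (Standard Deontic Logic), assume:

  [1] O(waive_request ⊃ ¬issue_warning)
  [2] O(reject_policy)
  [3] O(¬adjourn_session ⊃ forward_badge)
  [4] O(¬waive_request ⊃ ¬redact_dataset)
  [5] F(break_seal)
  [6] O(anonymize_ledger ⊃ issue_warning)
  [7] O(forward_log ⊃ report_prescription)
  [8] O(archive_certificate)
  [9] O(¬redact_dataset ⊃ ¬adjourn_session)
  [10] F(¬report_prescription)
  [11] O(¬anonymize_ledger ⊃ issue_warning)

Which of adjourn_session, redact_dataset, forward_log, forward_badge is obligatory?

forward_badge

Premises 11 and 6 cover both cases: O(¬anonymize_ledger ⊃ issue_warning) and O(anonymize_ledger ⊃ issue_warning). Since ¬anonymize_ledger ∨ anonymize_ledger is a tautology, O(issue_warning) follows.
Premise 1 is O(waive_request ⊃ ¬issue_warning); contrapositively O(issue_warning ⊃ ¬waive_request). Since O(issue_warning) holds, K gives O(¬waive_request).
From O(¬waive_request) and premise 4, O(¬waive_request ⊃ ¬redact_dataset), we obtain O(¬redact_dataset).
With premise 9, O(¬redact_dataset ⊃ ¬adjourn_session), the K-axiom yields O(¬adjourn_session).
Premise 3 is O(¬adjourn_session ⊃ forward_badge); since O(¬adjourn_session), deontic closure gives O(forward_badge).
So O(forward_badge) holds — forward_badge is obligatory. None of the other listed options is made obligatory by any chain of premises.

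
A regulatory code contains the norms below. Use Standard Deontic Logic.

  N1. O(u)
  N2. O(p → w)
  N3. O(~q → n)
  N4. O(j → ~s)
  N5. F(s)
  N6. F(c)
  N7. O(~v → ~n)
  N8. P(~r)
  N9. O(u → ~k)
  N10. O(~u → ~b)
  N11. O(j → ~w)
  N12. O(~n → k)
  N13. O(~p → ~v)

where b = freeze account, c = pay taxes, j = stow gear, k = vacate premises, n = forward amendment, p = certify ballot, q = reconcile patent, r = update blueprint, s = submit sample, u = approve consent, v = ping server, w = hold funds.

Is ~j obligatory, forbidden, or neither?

Obligatory

From premise 1 we have O(u).
Applying K to premise 9 (O(u → ~k)) and O(u) yields O(~k).
The contrapositive of premise 12 (O(~n → k)) is O(~k → n), and O(~k) is already established, so O(n).
Premise 7, O(~v → ~n), contraposes to O(n → v); with O(n) we get O(v).
The contrapositive of premise 13 (O(~p → ~v)) is O(v → p), and O(v) is already established, so O(p).
Applying K to premise 2 (O(p → w)) and O(p) yields O(w).
Premise 11, O(j → ~w), contraposes to O(w → ~j); with O(w) we get O(~j).
Premises 3, 4, 5, 6, 8, 10 do not contribute to this derivation.
Hence ~j is obligatory.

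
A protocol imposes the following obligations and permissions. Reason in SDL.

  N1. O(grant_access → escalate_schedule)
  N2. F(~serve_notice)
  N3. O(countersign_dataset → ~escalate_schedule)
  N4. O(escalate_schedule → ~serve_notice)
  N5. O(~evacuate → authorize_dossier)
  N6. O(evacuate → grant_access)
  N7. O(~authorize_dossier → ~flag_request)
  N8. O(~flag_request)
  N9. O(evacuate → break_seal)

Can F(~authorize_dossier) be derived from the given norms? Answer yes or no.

Premise 2 is F(~serve_notice), i.e. O(serve_notice).
The contrapositive of premise 4 (O(escalate_schedule → ~serve_notice)) is O(serve_notice → ~escalate_schedule), and O(serve_notice) is already established, so O(~escalate_schedule).
The contrapositive of premise 1 (O(grant_access → escalate_schedule)) is O(~escalate_schedule → ~grant_access), and O(~escalate_schedule) is already established, so O(~grant_access).
Premise 6, O(evacuate → grant_access), contraposes to O(~grant_access → ~evacuate); with O(~grant_access) we get O(~evacuate).
With premise 5, O(~evacuate → authorize_dossier), the K-axiom yields O(authorize_dossier).
Premises 3, 7, 8, 9 do not contribute to this derivation.
So O(authorize_dossier) holds, i.e. F(~authorize_dossier). The claim follows.

Yes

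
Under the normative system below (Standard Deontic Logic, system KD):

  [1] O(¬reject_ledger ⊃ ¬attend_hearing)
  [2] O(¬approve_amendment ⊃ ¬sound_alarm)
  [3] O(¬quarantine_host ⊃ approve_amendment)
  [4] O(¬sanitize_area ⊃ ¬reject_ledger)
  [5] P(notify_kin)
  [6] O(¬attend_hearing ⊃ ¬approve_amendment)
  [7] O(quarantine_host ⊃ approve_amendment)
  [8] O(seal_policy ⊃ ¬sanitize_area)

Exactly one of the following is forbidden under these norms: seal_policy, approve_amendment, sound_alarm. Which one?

seal_policy

Premises 3 and 7 cover both cases: O(¬quarantine_host ⊃ approve_amendment) and O(quarantine_host ⊃ approve_amendment). Since ¬quarantine_host ∨ quarantine_host is a tautology, O(approve_amendment) follows.
Premise 6, O(¬attend_hearing ⊃ ¬approve_amendment), contraposes to O(approve_amendment ⊃ attend_hearing); with O(approve_amendment) we get O(attend_hearing).
Premise 1, O(¬reject_ledger ⊃ ¬attend_hearing), contraposes to O(attend_hearing ⊃ reject_ledger); with O(attend_hearing) we get O(reject_ledger).
The contrapositive of premise 4 (O(¬sanitize_area ⊃ ¬reject_ledger)) is O(reject_ledger ⊃ sanitize_area), and O(reject_ledger) is already established, so O(sanitize_area).
Premise 8, O(seal_policy ⊃ ¬sanitize_area), contraposes to O(sanitize_area ⊃ ¬seal_policy); with O(sanitize_area) we get O(¬seal_policy).
So O(¬seal_policy) holds, i.e. seal_policy is forbidden. None of the other listed options is forbidden under the premises.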